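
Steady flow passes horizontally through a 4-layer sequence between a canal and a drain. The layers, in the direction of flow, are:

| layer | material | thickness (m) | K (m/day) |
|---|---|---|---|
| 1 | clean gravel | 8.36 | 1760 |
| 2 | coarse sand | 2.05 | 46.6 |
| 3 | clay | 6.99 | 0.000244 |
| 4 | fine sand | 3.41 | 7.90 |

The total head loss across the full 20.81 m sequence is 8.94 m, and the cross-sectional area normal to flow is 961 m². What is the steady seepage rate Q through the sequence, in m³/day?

0.300

Flow is perpendicular to layering, so the layers act in series and the equivalent K is the thickness-weighted harmonic mean.
Total thickness L = 8.36 + 2.05 + 6.99 + 3.41 = 20.81 m.
Σ(b_i/K_i) = 8.36/1760 + 2.05/46.6 + 6.99/0.000244 + 3.41/7.90 = 28648 d.
K_eq = L / Σ(b_i/K_i) = 20.81 / 28648 = 0.0007264 m/day.
Q = K_eq · A · (Δh/L) = 0.0007264 × 961 × (8.94/20.81) = 0.2999 m³/day.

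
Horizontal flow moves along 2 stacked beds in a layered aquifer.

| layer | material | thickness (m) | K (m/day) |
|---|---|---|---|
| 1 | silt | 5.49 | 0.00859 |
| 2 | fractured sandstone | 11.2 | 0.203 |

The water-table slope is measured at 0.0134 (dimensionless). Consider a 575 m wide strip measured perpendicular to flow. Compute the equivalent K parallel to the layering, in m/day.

Flow is parallel to layering, so each bed carries its own Darcy discharge and the transmissivities add.
Σ(K_i·b_i) = 0.00859×5.49 + 0.203×11.2 = 2.321 m²/day.
Total thickness b = 16.69 m, so K_eq = Σ(K_i·b_i)/b = 0.1391 m/day.

0.139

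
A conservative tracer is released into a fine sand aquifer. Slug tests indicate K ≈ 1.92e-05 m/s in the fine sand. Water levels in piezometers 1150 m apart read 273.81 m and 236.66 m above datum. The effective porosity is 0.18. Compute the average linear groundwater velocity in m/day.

0.298

Convert K: 1.92e-05 m/s × 86400 = 1.659 m/day.
Hydraulic gradient i = (273.81 − 236.66) / 1150 = 37.15 / 1150 = 0.03230.
Darcy flux q = K · i = 1.659 × 0.03230 = 0.05359 m/day.
Seepage velocity v = q / n_e = 0.05359 / 0.18 = 0.2977 m/day.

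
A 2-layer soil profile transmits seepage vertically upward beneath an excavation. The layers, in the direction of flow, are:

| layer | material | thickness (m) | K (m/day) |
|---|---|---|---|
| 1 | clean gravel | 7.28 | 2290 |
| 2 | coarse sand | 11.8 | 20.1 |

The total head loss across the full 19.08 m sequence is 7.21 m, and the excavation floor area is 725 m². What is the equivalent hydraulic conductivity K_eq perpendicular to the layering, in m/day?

32.3

Flow is perpendicular to layering, so the layers act in series and the equivalent K is the thickness-weighted harmonic mean.
Total thickness L = 7.28 + 11.8 = 19.08 m.
Σ(b_i/K_i) = 7.28/2290 + 11.8/20.1 = 0.5902 d.
K_eq = L / Σ(b_i/K_i) = 19.08 / 0.5902 = 32.33 m/day.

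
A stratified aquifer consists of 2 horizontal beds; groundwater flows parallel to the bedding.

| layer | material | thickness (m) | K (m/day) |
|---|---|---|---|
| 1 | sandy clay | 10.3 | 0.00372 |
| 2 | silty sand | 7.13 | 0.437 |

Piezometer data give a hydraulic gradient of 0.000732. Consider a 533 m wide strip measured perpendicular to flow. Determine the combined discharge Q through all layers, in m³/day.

Flow is parallel to layering, so each bed carries its own Darcy discharge and the transmissivities add.
Σ(K_i·b_i) = 0.00372×10.3 + 0.437×7.13 = 3.154 m²/day.
Hydraulic gradient i = 0.000732.
Q = Σ(K_i·b_i) · W · i = 3.154 × 533 × 0.0007320 = 1.231 m³/day.

1.23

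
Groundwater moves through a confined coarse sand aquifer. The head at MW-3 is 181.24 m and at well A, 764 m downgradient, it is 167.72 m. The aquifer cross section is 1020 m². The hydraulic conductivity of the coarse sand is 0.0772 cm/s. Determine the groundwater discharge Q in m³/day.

Convert K: 0.0772 cm/s × 864 = 66.70 m/day.
Hydraulic gradient i = (181.24 − 167.72) / 764 = 13.52 / 764 = 0.01770.
Darcy's law: Q = K · A · i = 66.70 × 1020 × 0.01770 = 1204 m³/day.

1200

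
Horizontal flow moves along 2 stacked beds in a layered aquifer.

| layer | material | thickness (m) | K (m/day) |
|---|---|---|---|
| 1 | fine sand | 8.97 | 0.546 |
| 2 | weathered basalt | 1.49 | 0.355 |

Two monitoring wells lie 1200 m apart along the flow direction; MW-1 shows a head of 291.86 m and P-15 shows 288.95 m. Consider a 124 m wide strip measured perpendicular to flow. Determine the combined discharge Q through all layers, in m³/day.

1.63

Flow is parallel to layering, so each bed carries its own Darcy discharge and the transmissivities add.
Σ(K_i·b_i) = 0.546×8.97 + 0.355×1.49 = 5.427 m²/day.
Hydraulic gradient i = (291.86 − 288.95) / 1200 = 2.91 / 1200 = 0.002425.
Q = Σ(K_i·b_i) · W · i = 5.427 × 124 × 0.002425 = 1.632 m³/day.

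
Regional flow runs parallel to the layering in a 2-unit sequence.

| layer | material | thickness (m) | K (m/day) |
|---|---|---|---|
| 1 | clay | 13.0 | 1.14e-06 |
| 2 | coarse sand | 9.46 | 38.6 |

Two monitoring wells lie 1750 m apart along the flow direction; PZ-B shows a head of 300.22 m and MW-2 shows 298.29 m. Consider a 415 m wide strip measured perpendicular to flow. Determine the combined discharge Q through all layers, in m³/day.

Flow is parallel to layering, so each bed carries its own Darcy discharge and the transmissivities add.
Σ(K_i·b_i) = 1.14e-06×13.0 + 38.6×9.46 = 365.2 m²/day.
Hydraulic gradient i = (300.22 − 298.29) / 1750 = 1.93 / 1750 = 0.001103.
Q = Σ(K_i·b_i) · W · i = 365.2 × 415 × 0.001103 = 167.1 m³/day.

167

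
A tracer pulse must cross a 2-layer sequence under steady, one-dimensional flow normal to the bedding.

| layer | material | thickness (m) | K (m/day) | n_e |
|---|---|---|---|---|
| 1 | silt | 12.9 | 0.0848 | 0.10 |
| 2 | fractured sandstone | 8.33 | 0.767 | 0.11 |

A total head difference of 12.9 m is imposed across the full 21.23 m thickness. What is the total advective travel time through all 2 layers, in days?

27.9

With flow normal to the layers, continuity requires the same specific discharge q through every layer.
Σ(b_i/K_i) = 12.9/0.0848 + 8.33/0.767 = 163.0 d.
q = Δh / Σ(b_i/K_i) = 12.9 / 163.0 = 0.07915 m/day.
In each layer the seepage velocity is v_i = q/n_i, so the layer transit time is t_i = b_i·n_i / q:
  layer 1 (silt): t_1 = 12.9 × 0.10 / 0.07915 = 16.30 d
  layer 2 (fractured sandstone): t_2 = 8.33 × 0.11 / 0.07915 = 11.58 d
Total t = Σ t_i = 27.88 days.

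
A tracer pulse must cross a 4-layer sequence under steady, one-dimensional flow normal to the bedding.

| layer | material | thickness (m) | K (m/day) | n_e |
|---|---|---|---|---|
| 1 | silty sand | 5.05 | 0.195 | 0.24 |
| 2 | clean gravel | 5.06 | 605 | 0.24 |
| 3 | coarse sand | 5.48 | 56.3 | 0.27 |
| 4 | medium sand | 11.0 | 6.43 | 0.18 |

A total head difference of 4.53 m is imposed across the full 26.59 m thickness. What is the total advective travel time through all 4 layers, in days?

36.0

With flow normal to the layers, continuity requires the same specific discharge q through every layer.
Σ(b_i/K_i) = 5.05/0.195 + 5.06/605 + 5.48/56.3 + 11.0/6.43 = 27.71 d.
q = Δh / Σ(b_i/K_i) = 4.53 / 27.71 = 0.1635 m/day.
In each layer the seepage velocity is v_i = q/n_i, so the layer transit time is t_i = b_i·n_i / q:
  layer 1 (silty sand): t_1 = 5.05 × 0.24 / 0.1635 = 7.415 d
  layer 2 (clean gravel): t_2 = 5.06 × 0.24 / 0.1635 = 7.430 d
  layer 3 (coarse sand): t_3 = 5.48 × 0.27 / 0.1635 = 9.052 d
  layer 4 (medium sand): t_4 = 11.0 × 0.18 / 0.1635 = 12.11 d
Total t = Σ t_i = 36.01 days.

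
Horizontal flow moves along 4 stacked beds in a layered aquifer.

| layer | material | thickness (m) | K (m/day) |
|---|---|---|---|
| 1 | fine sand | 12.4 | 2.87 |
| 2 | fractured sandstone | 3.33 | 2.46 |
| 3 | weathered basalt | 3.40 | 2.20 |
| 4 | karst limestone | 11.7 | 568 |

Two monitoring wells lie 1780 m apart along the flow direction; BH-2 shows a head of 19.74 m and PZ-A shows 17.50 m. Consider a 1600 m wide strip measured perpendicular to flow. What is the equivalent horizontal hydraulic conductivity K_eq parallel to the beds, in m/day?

Flow is parallel to layering, so each bed carries its own Darcy discharge and the transmissivities add.
Σ(K_i·b_i) = 2.87×12.4 + 2.46×3.33 + 2.20×3.40 + 568×11.7 = 6697 m²/day.
Total thickness b = 30.83 m, so K_eq = Σ(K_i·b_i)/b = 217.2 m/day.

217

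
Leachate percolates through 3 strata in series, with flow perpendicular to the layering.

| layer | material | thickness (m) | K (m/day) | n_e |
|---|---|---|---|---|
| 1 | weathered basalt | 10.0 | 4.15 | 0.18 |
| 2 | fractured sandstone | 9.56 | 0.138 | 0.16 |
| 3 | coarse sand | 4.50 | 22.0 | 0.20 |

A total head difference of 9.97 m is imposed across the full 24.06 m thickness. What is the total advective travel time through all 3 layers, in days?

30.5

With flow normal to the layers, continuity requires the same specific discharge q through every layer.
Σ(b_i/K_i) = 10.0/4.15 + 9.56/0.138 + 4.50/22.0 = 71.89 d.
q = Δh / Σ(b_i/K_i) = 9.97 / 71.89 = 0.1387 m/day.
In each layer the seepage velocity is v_i = q/n_i, so the layer transit time is t_i = b_i·n_i / q:
  layer 1 (weathered basalt): t_1 = 10.0 × 0.18 / 0.1387 = 12.98 d
  layer 2 (fractured sandstone): t_2 = 9.56 × 0.16 / 0.1387 = 11.03 d
  layer 3 (coarse sand): t_3 = 4.50 × 0.20 / 0.1387 = 6.490 d
Total t = Σ t_i = 30.50 days.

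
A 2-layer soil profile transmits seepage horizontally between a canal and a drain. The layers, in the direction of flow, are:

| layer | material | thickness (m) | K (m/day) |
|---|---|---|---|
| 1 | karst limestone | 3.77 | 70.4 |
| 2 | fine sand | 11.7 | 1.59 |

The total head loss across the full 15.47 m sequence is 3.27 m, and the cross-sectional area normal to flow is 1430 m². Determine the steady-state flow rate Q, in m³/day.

Flow is perpendicular to layering, so the layers act in series and the equivalent K is the thickness-weighted harmonic mean.
Total thickness L = 3.77 + 11.7 = 15.47 m.
Σ(b_i/K_i) = 3.77/70.4 + 11.7/1.59 = 7.412 d.
K_eq = L / Σ(b_i/K_i) = 15.47 / 7.412 = 2.087 m/day.
Q = K_eq · A · (Δh/L) = 2.087 × 1430 × (3.27/15.47) = 630.9 m³/day.

631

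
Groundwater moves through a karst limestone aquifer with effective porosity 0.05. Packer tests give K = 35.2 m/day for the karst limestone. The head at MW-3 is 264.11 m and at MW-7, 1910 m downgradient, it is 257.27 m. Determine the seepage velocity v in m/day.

Hydraulic gradient i = (264.11 − 257.27) / 1910 = 6.84 / 1910 = 0.003581.
Darcy flux q = K · i = 35.20 × 0.003581 = 0.1261 m/day.
Seepage velocity v = q / n_e = 0.1261 / 0.05 = 2.521 m/day.

2.52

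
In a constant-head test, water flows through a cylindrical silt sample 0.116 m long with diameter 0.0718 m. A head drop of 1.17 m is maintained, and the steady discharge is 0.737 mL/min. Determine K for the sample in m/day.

0.0260

Cross-sectional area A = π·(d/2)² = π × (0.0718/2)² = 0.004049 m².
Convert discharge: 0.737 mL/min = 1.228e-08 m³/s.
Darcy's law rearranged: K = Q·L / (A·Δh) = 1.228e-08 × 0.116 / (0.004049 × 1.17) = 3.008e-07 m/s = 0.02599 m/day.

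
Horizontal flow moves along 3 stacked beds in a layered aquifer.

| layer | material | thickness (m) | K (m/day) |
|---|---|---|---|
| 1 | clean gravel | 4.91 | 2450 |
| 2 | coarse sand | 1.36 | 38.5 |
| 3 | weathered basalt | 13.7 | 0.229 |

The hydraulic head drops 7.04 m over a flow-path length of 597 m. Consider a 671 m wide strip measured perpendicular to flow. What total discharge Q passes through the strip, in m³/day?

Flow is parallel to layering, so each bed carries its own Darcy discharge and the transmissivities add.
Σ(K_i·b_i) = 2450×4.91 + 38.5×1.36 + 0.229×13.7 = 12085 m²/day.
Hydraulic gradient i = Δh / L = 7.04 / 597 = 0.01179.
Q = Σ(K_i·b_i) · W · i = 12085 × 671 × 0.01179 = 95624 m³/day.

95600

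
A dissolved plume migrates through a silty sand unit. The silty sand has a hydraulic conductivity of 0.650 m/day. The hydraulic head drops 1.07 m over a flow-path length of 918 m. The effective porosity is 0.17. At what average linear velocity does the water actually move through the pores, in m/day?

Hydraulic gradient i = Δh / L = 1.07 / 918 = 0.001166.
Darcy flux q = K · i = 0.6500 × 0.001166 = 0.0007576 m/day.
Seepage velocity v = q / n_e = 0.0007576 / 0.17 = 0.004457 m/day.

0.00446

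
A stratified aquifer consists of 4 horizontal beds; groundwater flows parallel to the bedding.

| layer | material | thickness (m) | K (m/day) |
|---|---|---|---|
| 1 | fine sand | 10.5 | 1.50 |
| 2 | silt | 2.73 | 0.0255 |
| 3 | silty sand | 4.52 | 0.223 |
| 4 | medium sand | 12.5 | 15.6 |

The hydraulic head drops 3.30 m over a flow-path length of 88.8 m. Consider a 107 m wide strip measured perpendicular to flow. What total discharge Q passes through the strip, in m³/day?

842

Flow is parallel to layering, so each bed carries its own Darcy discharge and the transmissivities add.
Σ(K_i·b_i) = 1.50×10.5 + 0.0255×2.73 + 0.223×4.52 + 15.6×12.5 = 211.8 m²/day.
Hydraulic gradient i = Δh / L = 3.30 / 88.8 = 0.03716.
Q = Σ(K_i·b_i) · W · i = 211.8 × 107 × 0.03716 = 842.3 m³/day.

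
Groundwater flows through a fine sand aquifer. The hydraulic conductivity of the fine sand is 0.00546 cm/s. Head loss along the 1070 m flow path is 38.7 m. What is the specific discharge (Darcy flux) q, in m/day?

Convert K: 0.00546 cm/s × 864 = 4.717 m/day.
Hydraulic gradient i = Δh / L = 38.7 / 1070 = 0.03617.
Specific discharge q = K · i = 4.717 × 0.03617 = 0.1706 m/day.

0.171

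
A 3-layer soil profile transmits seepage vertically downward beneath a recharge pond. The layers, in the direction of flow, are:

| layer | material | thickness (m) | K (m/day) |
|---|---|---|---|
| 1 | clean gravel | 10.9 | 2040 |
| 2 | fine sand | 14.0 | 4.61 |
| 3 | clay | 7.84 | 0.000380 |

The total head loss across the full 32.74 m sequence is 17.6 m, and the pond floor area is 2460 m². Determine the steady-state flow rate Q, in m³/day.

2.10

Flow is perpendicular to layering, so the layers act in series and the equivalent K is the thickness-weighted harmonic mean.
Total thickness L = 10.9 + 14.0 + 7.84 = 32.74 m.
Σ(b_i/K_i) = 10.9/2040 + 14.0/4.61 + 7.84/0.000380 = 20635 d.
K_eq = L / Σ(b_i/K_i) = 32.74 / 20635 = 0.001587 m/day.
Q = K_eq · A · (Δh/L) = 0.001587 × 2460 × (17.6/32.74) = 2.098 m³/day.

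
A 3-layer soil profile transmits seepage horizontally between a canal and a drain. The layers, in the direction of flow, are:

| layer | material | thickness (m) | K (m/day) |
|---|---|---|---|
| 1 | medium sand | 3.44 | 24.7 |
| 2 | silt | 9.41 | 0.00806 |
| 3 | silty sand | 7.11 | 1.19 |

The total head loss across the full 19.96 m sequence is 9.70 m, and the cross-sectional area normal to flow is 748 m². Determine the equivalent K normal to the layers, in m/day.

Flow is perpendicular to layering, so the layers act in series and the equivalent K is the thickness-weighted harmonic mean.
Total thickness L = 3.44 + 9.41 + 7.11 = 19.96 m.
Σ(b_i/K_i) = 3.44/24.7 + 9.41/0.00806 + 7.11/1.19 = 1174 d.
K_eq = L / Σ(b_i/K_i) = 19.96 / 1174 = 0.01701 m/day.

0.0170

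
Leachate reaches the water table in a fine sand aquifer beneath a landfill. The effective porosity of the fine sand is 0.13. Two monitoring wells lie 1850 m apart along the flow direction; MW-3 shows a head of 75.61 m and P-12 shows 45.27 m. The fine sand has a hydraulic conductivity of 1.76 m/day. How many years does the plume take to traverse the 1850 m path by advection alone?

Hydraulic gradient i = (75.61 − 45.27) / 1850 = 30.34 / 1850 = 0.01640.
Darcy flux q = K · i = 1.760 × 0.01640 = 0.02886 m/day.
Seepage velocity v = q / n_e = 0.02886 / 0.13 = 0.2220 m/day.
Travel time t = L / v = 1850 / 0.2220 = 8332 days = 22.81 years.

22.8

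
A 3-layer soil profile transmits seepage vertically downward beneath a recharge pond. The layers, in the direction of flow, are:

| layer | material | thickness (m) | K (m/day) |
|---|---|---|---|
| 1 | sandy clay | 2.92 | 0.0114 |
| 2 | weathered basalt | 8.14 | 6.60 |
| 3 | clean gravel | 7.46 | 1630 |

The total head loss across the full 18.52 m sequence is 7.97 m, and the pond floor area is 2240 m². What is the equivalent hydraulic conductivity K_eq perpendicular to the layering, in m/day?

0.0720

Flow is perpendicular to layering, so the layers act in series and the equivalent K is the thickness-weighted harmonic mean.
Total thickness L = 2.92 + 8.14 + 7.46 = 18.52 m.
Σ(b_i/K_i) = 2.92/0.0114 + 8.14/6.60 + 7.46/1630 = 257.4 d.
K_eq = L / Σ(b_i/K_i) = 18.52 / 257.4 = 0.07196 m/day.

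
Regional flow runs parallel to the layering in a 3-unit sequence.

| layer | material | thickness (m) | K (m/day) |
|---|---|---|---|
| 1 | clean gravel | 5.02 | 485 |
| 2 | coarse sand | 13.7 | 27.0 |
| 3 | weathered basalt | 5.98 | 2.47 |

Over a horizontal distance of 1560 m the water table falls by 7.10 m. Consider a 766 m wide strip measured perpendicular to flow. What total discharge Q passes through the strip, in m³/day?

9830

Flow is parallel to layering, so each bed carries its own Darcy discharge and the transmissivities add.
Σ(K_i·b_i) = 485×5.02 + 27.0×13.7 + 2.47×5.98 = 2819 m²/day.
Hydraulic gradient i = Δh / L = 7.10 / 1560 = 0.004551.
Q = Σ(K_i·b_i) · W · i = 2819 × 766 × 0.004551 = 9829 m³/day.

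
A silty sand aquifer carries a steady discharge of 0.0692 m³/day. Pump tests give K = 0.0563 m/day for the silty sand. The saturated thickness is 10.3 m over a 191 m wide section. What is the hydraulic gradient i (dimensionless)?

Cross-sectional area A = 191 × 10.3 = 1967 m².
From Q = K·A·i, i = Q / (K·A) = 0.0692 / (0.05630 × 1967) = 0.0006248.

0.000625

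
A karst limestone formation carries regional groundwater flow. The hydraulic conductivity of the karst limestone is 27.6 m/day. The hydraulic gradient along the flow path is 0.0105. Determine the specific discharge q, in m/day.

0.290

Hydraulic gradient i = 0.0105.
Specific discharge q = K · i = 27.60 × 0.01050 = 0.2898 m/day.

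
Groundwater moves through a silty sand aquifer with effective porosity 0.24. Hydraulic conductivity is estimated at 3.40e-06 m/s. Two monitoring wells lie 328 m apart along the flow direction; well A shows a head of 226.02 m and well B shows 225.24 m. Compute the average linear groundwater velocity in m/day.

Convert K: 3.40e-06 m/s × 86400 = 0.2938 m/day.
Hydraulic gradient i = (226.02 − 225.24) / 328 = 0.78 / 328 = 0.002378.
Darcy flux q = K · i = 0.2938 × 0.002378 = 0.0006986 m/day.
Seepage velocity v = q / n_e = 0.0006986 / 0.24 = 0.002911 m/day.

0.00291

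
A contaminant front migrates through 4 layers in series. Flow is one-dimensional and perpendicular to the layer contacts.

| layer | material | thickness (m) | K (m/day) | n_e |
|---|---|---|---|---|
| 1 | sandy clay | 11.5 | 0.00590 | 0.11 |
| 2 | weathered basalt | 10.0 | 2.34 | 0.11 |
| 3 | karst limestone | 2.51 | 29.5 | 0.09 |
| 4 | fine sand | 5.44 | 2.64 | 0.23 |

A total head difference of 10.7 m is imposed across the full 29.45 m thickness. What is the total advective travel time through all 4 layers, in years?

With flow normal to the layers, continuity requires the same specific discharge q through every layer.
Σ(b_i/K_i) = 11.5/0.00590 + 10.0/2.34 + 2.51/29.5 + 5.44/2.64 = 1956 d.
q = Δh / Σ(b_i/K_i) = 10.7 / 1956 = 0.005472 m/day.
In each layer the seepage velocity is v_i = q/n_i, so the layer transit time is t_i = b_i·n_i / q:
  layer 1 (sandy clay): t_1 = 11.5 × 0.11 / 0.005472 = 231.2 d
  layer 2 (weathered basalt): t_2 = 10.0 × 0.11 / 0.005472 = 201.0 d
  layer 3 (karst limestone): t_3 = 2.51 × 0.09 / 0.005472 = 41.29 d
  layer 4 (fine sand): t_4 = 5.44 × 0.23 / 0.005472 = 228.7 d
Total t = Σ t_i = 702.2 days = 1.923 years.

1.92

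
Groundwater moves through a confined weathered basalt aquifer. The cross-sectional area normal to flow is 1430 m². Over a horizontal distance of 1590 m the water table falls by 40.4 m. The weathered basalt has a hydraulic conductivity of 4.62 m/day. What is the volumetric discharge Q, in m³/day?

168

Hydraulic gradient i = Δh / L = 40.4 / 1590 = 0.02541.
Darcy's law: Q = K · A · i = 4.620 × 1430 × 0.02541 = 167.9 m³/day.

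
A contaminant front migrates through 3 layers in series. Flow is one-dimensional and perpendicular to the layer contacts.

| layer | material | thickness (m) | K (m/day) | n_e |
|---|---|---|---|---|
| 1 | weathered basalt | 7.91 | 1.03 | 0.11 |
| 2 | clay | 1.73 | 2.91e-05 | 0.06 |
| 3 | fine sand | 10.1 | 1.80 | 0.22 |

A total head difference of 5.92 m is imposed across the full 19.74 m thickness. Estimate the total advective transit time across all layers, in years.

87.9

With flow normal to the layers, continuity requires the same specific discharge q through every layer.
Σ(b_i/K_i) = 7.91/1.03 + 1.73/2.91e-05 + 10.1/1.80 = 59463 d.
q = Δh / Σ(b_i/K_i) = 5.92 / 59463 = 9.956e-05 m/day.
In each layer the seepage velocity is v_i = q/n_i, so the layer transit time is t_i = b_i·n_i / q:
  layer 1 (weathered basalt): t_1 = 7.91 × 0.11 / 9.956e-05 = 8740 d
  layer 2 (clay): t_2 = 1.73 × 0.06 / 9.956e-05 = 1043 d
  layer 3 (fine sand): t_3 = 10.1 × 0.22 / 9.956e-05 = 22319 d
Total t = Σ t_i = 32101 days = 87.89 years.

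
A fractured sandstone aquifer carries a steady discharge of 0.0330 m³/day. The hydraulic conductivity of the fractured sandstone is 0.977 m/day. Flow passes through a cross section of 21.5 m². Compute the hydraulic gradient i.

From Q = K·A·i, i = Q / (K·A) = 0.0330 / (0.9770 × 21.50) = 0.001571.

0.00157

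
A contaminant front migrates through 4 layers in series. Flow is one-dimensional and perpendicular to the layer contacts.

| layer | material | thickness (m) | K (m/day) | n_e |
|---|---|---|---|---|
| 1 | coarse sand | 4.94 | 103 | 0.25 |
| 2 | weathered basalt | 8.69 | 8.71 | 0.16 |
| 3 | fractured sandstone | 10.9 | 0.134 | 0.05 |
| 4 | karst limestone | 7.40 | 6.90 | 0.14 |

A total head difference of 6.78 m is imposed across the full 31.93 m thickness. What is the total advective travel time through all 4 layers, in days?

With flow normal to the layers, continuity requires the same specific discharge q through every layer.
Σ(b_i/K_i) = 4.94/103 + 8.69/8.71 + 10.9/0.134 + 7.40/6.90 = 83.46 d.
q = Δh / Σ(b_i/K_i) = 6.78 / 83.46 = 0.08124 m/day.
In each layer the seepage velocity is v_i = q/n_i, so the layer transit time is t_i = b_i·n_i / q:
  layer 1 (coarse sand): t_1 = 4.94 × 0.25 / 0.08124 = 15.20 d
  layer 2 (weathered basalt): t_2 = 8.69 × 0.16 / 0.08124 = 17.12 d
  layer 3 (fractured sandstone): t_3 = 10.9 × 0.05 / 0.08124 = 6.709 d
  layer 4 (karst limestone): t_4 = 7.40 × 0.14 / 0.08124 = 12.75 d
Total t = Σ t_i = 51.78 days.

51.8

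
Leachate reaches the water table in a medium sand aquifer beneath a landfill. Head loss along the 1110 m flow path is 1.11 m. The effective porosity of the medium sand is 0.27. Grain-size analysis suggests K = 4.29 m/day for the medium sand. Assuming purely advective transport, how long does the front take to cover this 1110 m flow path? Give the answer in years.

Hydraulic gradient i = Δh / L = 1.11 / 1110 = 0.001000.
Darcy flux q = K · i = 4.290 × 0.001000 = 0.004290 m/day.
Seepage velocity v = q / n_e = 0.004290 / 0.27 = 0.01589 m/day.
Travel time t = L / v = 1110 / 0.01589 = 69860 days = 191.3 years.

191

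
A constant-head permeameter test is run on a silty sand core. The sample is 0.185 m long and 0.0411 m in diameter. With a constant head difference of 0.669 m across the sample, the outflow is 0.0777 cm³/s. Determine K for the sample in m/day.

1.40

Cross-sectional area A = π·(d/2)² = π × (0.0411/2)² = 0.001327 m².
Convert discharge: 0.0777 cm³/s = 7.770e-08 m³/s.
Darcy's law rearranged: K = Q·L / (A·Δh) = 7.770e-08 × 0.185 / (0.001327 × 0.669) = 1.620e-05 m/s = 1.399 m/day.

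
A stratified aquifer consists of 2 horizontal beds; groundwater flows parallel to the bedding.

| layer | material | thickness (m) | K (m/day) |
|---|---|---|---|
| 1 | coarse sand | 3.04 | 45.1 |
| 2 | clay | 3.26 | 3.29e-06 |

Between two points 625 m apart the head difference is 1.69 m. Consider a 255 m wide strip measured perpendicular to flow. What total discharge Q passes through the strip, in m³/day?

94.5

Flow is parallel to layering, so each bed carries its own Darcy discharge and the transmissivities add.
Σ(K_i·b_i) = 45.1×3.04 + 3.29e-06×3.26 = 137.1 m²/day.
Hydraulic gradient i = Δh / L = 1.69 / 625 = 0.002704.
Q = Σ(K_i·b_i) · W · i = 137.1 × 255 × 0.002704 = 94.54 m³/day.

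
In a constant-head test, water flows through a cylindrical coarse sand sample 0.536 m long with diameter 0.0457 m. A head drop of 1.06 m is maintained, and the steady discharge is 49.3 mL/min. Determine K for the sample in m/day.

21.9

Cross-sectional area A = π·(d/2)² = π × (0.0457/2)² = 0.001640 m².
Convert discharge: 49.3 mL/min = 8.217e-07 m³/s.
Darcy's law rearranged: K = Q·L / (A·Δh) = 8.217e-07 × 0.536 / (0.001640 × 1.06) = 0.0002533 m/s = 21.88 m/day.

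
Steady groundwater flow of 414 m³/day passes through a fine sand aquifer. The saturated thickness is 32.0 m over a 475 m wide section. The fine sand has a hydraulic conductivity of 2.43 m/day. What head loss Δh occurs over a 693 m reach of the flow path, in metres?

7.77

Cross-sectional area A = 475 × 32.0 = 15200 m².
From Q = K·A·i, i = Q / (K·A) = 414 / (2.430 × 15200) = 0.01121.
Head loss Δh = i · L = 0.01121 × 693 = 7.768 m.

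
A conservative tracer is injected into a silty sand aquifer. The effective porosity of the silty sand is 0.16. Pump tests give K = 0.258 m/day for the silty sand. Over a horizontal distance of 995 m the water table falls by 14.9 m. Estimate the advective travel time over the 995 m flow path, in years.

113

Hydraulic gradient i = Δh / L = 14.9 / 995 = 0.01497.
Darcy flux q = K · i = 0.2580 × 0.01497 = 0.003864 m/day.
Seepage velocity v = q / n_e = 0.003864 / 0.16 = 0.02415 m/day.
Travel time t = L / v = 995 / 0.02415 = 41206 days = 112.8 years.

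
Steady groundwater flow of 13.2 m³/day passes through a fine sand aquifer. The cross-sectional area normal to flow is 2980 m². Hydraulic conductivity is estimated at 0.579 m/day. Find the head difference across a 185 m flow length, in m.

1.42

From Q = K·A·i, i = Q / (K·A) = 13.2 / (0.5790 × 2980) = 0.007650.
Head loss Δh = i · L = 0.007650 × 185 = 1.415 m.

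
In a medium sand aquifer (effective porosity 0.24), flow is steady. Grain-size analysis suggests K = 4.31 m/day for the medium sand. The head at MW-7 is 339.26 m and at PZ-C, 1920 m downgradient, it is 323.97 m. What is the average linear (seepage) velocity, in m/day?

Hydraulic gradient i = (339.26 − 323.97) / 1920 = 15.29 / 1920 = 0.007964.
Darcy flux q = K · i = 4.310 × 0.007964 = 0.03432 m/day.
Seepage velocity v = q / n_e = 0.03432 / 0.24 = 0.1430 m/day.

0.143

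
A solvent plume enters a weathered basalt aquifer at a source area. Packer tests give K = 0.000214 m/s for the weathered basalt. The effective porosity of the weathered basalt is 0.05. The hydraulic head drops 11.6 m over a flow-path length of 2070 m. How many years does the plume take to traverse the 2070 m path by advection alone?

2.73

Convert K: 0.000214 m/s × 86400 = 18.49 m/day.
Hydraulic gradient i = Δh / L = 11.6 / 2070 = 0.005604.
Darcy flux q = K · i = 18.49 × 0.005604 = 0.1036 m/day.
Seepage velocity v = q / n_e = 0.1036 / 0.05 = 2.072 m/day.
Travel time t = L / v = 2070 / 2.072 = 998.9 days = 2.735 years.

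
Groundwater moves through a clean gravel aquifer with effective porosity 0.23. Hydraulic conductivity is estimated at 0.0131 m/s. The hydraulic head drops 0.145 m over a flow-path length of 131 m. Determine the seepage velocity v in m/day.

5.45

Convert K: 0.0131 m/s × 86400 = 1132 m/day.
Hydraulic gradient i = Δh / L = 0.145 / 131 = 0.001107.
Darcy flux q = K · i = 1132 × 0.001107 = 1.253 m/day.
Seepage velocity v = q / n_e = 1.253 / 0.23 = 5.447 m/day.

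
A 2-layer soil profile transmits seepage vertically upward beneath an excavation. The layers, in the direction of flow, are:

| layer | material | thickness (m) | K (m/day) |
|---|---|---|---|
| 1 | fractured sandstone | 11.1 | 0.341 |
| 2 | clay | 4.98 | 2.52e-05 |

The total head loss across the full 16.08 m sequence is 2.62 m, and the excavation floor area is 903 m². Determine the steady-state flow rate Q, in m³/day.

Flow is perpendicular to layering, so the layers act in series and the equivalent K is the thickness-weighted harmonic mean.
Total thickness L = 11.1 + 4.98 = 16.08 m.
Σ(b_i/K_i) = 11.1/0.341 + 4.98/2.52e-05 = 1.977e+05 d.
K_eq = L / Σ(b_i/K_i) = 16.08 / 1.977e+05 = 8.136e-05 m/day.
Q = K_eq · A · (Δh/L) = 8.136e-05 × 903 × (2.62/16.08) = 0.01197 m³/day.

0.0120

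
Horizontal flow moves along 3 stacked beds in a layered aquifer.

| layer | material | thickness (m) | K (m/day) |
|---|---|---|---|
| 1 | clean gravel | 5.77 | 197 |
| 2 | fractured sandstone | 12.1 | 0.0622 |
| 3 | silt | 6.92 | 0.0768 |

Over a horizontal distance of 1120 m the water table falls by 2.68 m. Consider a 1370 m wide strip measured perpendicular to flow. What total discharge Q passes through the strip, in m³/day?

Flow is parallel to layering, so each bed carries its own Darcy discharge and the transmissivities add.
Σ(K_i·b_i) = 197×5.77 + 0.0622×12.1 + 0.0768×6.92 = 1138 m²/day.
Hydraulic gradient i = Δh / L = 2.68 / 1120 = 0.002393.
Q = Σ(K_i·b_i) · W · i = 1138 × 1370 × 0.002393 = 3731 m³/day.

3730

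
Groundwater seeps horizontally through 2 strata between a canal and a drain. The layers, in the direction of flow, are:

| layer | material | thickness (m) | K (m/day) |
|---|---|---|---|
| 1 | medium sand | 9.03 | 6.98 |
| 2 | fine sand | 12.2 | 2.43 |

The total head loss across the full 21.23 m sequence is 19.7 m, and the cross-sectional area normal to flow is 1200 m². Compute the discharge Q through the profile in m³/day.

3740

Flow is perpendicular to layering, so the layers act in series and the equivalent K is the thickness-weighted harmonic mean.
Total thickness L = 9.03 + 12.2 = 21.23 m.
Σ(b_i/K_i) = 9.03/6.98 + 12.2/2.43 = 6.314 d.
K_eq = L / Σ(b_i/K_i) = 21.23 / 6.314 = 3.362 m/day.
Q = K_eq · A · (Δh/L) = 3.362 × 1200 × (19.7/21.23) = 3744 m³/day.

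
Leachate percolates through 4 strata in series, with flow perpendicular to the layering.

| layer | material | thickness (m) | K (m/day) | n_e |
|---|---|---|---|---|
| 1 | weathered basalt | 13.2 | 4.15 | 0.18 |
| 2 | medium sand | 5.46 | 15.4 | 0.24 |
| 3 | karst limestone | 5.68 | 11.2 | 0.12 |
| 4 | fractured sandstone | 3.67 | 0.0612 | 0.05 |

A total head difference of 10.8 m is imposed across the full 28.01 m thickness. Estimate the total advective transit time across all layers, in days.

27.0

With flow normal to the layers, continuity requires the same specific discharge q through every layer.
Σ(b_i/K_i) = 13.2/4.15 + 5.46/15.4 + 5.68/11.2 + 3.67/0.0612 = 64.01 d.
q = Δh / Σ(b_i/K_i) = 10.8 / 64.01 = 0.1687 m/day.
In each layer the seepage velocity is v_i = q/n_i, so the layer transit time is t_i = b_i·n_i / q:
  layer 1 (weathered basalt): t_1 = 13.2 × 0.18 / 0.1687 = 14.08 d
  layer 2 (medium sand): t_2 = 5.46 × 0.24 / 0.1687 = 7.767 d
  layer 3 (karst limestone): t_3 = 5.68 × 0.12 / 0.1687 = 4.040 d
  layer 4 (fractured sandstone): t_4 = 3.67 × 0.05 / 0.1687 = 1.088 d
Total t = Σ t_i = 26.98 days.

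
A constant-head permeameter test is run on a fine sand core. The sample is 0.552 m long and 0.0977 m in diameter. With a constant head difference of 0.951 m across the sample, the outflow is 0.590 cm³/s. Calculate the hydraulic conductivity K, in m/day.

Cross-sectional area A = π·(d/2)² = π × (0.0977/2)² = 0.007497 m².
Convert discharge: 0.590 cm³/s = 5.900e-07 m³/s.
Darcy's law rearranged: K = Q·L / (A·Δh) = 5.900e-07 × 0.552 / (0.007497 × 0.951) = 4.568e-05 m/s = 3.947 m/day.

3.95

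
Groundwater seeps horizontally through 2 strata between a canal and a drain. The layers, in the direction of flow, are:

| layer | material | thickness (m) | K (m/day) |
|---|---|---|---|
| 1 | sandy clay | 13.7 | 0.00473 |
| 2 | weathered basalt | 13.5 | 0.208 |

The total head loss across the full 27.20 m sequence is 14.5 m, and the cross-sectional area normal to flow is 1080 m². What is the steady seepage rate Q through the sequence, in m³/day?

5.29

Flow is perpendicular to layering, so the layers act in series and the equivalent K is the thickness-weighted harmonic mean.
Total thickness L = 13.7 + 13.5 = 27.20 m.
Σ(b_i/K_i) = 13.7/0.00473 + 13.5/0.208 = 2961 d.
K_eq = L / Σ(b_i/K_i) = 27.20 / 2961 = 0.009185 m/day.
Q = K_eq · A · (Δh/L) = 0.009185 × 1080 × (14.5/27.20) = 5.288 m³/day.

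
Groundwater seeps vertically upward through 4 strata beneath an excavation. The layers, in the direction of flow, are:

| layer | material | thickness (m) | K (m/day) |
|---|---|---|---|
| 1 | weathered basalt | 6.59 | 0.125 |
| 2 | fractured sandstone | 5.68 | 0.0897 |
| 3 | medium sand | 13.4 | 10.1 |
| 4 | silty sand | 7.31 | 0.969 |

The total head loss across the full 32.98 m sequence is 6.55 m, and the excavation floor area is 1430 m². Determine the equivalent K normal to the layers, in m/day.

Flow is perpendicular to layering, so the layers act in series and the equivalent K is the thickness-weighted harmonic mean.
Total thickness L = 6.59 + 5.68 + 13.4 + 7.31 = 32.98 m.
Σ(b_i/K_i) = 6.59/0.125 + 5.68/0.0897 + 13.4/10.1 + 7.31/0.969 = 124.9 d.
K_eq = L / Σ(b_i/K_i) = 32.98 / 124.9 = 0.2640 m/day.

0.264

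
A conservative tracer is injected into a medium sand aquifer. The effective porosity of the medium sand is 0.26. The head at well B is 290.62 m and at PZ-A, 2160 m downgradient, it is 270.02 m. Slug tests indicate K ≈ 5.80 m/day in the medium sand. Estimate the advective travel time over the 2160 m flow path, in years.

Hydraulic gradient i = (290.62 − 270.02) / 2160 = 20.6 / 2160 = 0.009537.
Darcy flux q = K · i = 5.800 × 0.009537 = 0.05531 m/day.
Seepage velocity v = q / n_e = 0.05531 / 0.26 = 0.2127 m/day.
Travel time t = L / v = 2160 / 0.2127 = 10153 days = 27.80 years.

27.8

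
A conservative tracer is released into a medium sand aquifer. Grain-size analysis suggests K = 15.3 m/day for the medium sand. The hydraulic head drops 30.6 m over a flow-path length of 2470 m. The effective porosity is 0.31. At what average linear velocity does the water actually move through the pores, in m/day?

0.611

Hydraulic gradient i = Δh / L = 30.6 / 2470 = 0.01239.
Darcy flux q = K · i = 15.30 × 0.01239 = 0.1895 m/day.
Seepage velocity v = q / n_e = 0.1895 / 0.31 = 0.6114 m/day.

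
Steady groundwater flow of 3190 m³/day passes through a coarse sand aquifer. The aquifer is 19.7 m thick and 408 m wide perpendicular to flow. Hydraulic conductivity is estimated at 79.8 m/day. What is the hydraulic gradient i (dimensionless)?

0.00497

Cross-sectional area A = 408 × 19.7 = 8038 m².
From Q = K·A·i, i = Q / (K·A) = 3190 / (79.80 × 8038) = 0.004973.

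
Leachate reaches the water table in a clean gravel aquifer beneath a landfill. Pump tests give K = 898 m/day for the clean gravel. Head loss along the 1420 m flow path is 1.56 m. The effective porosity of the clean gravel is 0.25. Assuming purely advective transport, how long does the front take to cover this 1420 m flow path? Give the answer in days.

360

Hydraulic gradient i = Δh / L = 1.56 / 1420 = 0.001099.
Darcy flux q = K · i = 898.0 × 0.001099 = 0.9865 m/day.
Seepage velocity v = q / n_e = 0.9865 / 0.25 = 3.946 m/day.
Travel time t = L / v = 1420 / 3.946 = 359.8 days.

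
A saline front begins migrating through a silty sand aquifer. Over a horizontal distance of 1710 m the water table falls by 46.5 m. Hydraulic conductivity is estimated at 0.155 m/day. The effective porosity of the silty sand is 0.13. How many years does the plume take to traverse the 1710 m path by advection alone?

144

Hydraulic gradient i = Δh / L = 46.5 / 1710 = 0.02719.
Darcy flux q = K · i = 0.1550 × 0.02719 = 0.004215 m/day.
Seepage velocity v = q / n_e = 0.004215 / 0.13 = 0.03242 m/day.
Travel time t = L / v = 1710 / 0.03242 = 52741 days = 144.4 years.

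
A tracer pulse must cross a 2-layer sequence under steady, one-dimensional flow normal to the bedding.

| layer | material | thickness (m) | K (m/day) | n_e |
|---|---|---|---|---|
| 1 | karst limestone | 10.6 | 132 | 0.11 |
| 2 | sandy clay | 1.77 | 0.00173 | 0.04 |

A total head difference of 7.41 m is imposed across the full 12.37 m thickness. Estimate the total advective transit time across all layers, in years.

With flow normal to the layers, continuity requires the same specific discharge q through every layer.
Σ(b_i/K_i) = 10.6/132 + 1.77/0.00173 = 1023 d.
q = Δh / Σ(b_i/K_i) = 7.41 / 1023 = 0.007242 m/day.
In each layer the seepage velocity is v_i = q/n_i, so the layer transit time is t_i = b_i·n_i / q:
  layer 1 (karst limestone): t_1 = 10.6 × 0.11 / 0.007242 = 161.0 d
  layer 2 (sandy clay): t_2 = 1.77 × 0.04 / 0.007242 = 9.776 d
Total t = Σ t_i = 170.8 days = 0.4676 years.

0.468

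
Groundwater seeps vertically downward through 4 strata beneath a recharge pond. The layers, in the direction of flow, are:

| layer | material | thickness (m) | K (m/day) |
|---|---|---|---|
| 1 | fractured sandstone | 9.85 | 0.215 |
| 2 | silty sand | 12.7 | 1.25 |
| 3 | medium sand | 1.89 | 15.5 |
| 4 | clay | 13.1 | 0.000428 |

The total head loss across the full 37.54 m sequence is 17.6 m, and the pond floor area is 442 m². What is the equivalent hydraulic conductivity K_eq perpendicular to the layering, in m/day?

0.00122

Flow is perpendicular to layering, so the layers act in series and the equivalent K is the thickness-weighted harmonic mean.
Total thickness L = 9.85 + 12.7 + 1.89 + 13.1 = 37.54 m.
Σ(b_i/K_i) = 9.85/0.215 + 12.7/1.25 + 1.89/15.5 + 13.1/0.000428 = 30664 d.
K_eq = L / Σ(b_i/K_i) = 37.54 / 30664 = 0.001224 m/day.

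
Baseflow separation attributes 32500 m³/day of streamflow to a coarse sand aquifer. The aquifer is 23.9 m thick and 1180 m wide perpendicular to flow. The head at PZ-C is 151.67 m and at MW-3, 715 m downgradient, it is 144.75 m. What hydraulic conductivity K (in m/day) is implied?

119

Cross-sectional area A = 1180 × 23.9 = 28202 m².
Hydraulic gradient i = (151.67 − 144.75) / 715 = 6.92 / 715 = 0.009678.
From Q = K·A·i, K = Q / (A·i) = 32500 / (28202 × 0.009678) = 119.1 m/day.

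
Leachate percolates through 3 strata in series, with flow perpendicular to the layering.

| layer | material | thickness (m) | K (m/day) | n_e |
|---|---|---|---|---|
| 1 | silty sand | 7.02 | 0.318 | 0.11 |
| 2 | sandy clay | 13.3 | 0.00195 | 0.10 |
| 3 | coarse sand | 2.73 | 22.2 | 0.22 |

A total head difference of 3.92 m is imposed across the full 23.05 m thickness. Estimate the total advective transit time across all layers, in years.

12.9

With flow normal to the layers, continuity requires the same specific discharge q through every layer.
Σ(b_i/K_i) = 7.02/0.318 + 13.3/0.00195 + 2.73/22.2 = 6843 d.
q = Δh / Σ(b_i/K_i) = 3.92 / 6843 = 0.0005729 m/day.
In each layer the seepage velocity is v_i = q/n_i, so the layer transit time is t_i = b_i·n_i / q:
  layer 1 (silty sand): t_1 = 7.02 × 0.11 / 0.0005729 = 1348 d
  layer 2 (sandy clay): t_2 = 13.3 × 0.10 / 0.0005729 = 2322 d
  layer 3 (coarse sand): t_3 = 2.73 × 0.22 / 0.0005729 = 1048 d
Total t = Σ t_i = 4718 days = 12.92 years.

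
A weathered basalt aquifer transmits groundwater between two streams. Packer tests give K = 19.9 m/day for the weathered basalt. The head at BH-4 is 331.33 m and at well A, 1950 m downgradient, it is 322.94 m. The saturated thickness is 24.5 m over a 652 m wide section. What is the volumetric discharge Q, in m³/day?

Cross-sectional area A = 652 × 24.5 = 15974 m².
Hydraulic gradient i = (331.33 − 322.94) / 1950 = 8.39 / 1950 = 0.004303.
Darcy's law: Q = K · A · i = 19.90 × 15974 × 0.004303 = 1368 m³/day.

1370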